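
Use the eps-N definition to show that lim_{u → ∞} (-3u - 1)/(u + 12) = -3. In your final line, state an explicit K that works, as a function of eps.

Let eps > 0 be given. We seek K > 0 such that u > K implies |(-3u - 1)/(u + 12) + 3| < eps.
(-3u - 1)/(u + 12) + 3 = ((-3u - 1) − (-3)(u + 12)) / ((u + 12)) = 35/((u + 12)).
For u > 0 we have u + 12 > u, so |(-3u - 1)/(u + 12) + 3| = 35/((u + 12)) < 35/(u) = 35/u.
Thus |(-3u - 1)/(u + 12) + 3| < eps whenever u > 35/eps.
Take K = 35/eps. If u > K then |(-3u - 1)/(u + 12) + 3| < 35/u < eps.

K = 35/eps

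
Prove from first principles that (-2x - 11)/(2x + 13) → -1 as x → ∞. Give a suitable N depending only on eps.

Let eps > 0 be given. We seek N > 0 such that x > N implies |(-2x - 11)/(2x + 13) + 1| < eps.
(-2x - 11)/(2x + 13) + 1 = (2(-2x - 11) − (-2)(2x + 13)) / (2(2x + 13)) = 4/(2(2x + 13)).
For x > 0 we have 2x + 13 > 2x, so |(-2x - 11)/(2x + 13) + 1| = 4/(2(2x + 13)) < 4/(2·2x) = 1/x.
Thus |(-2x - 11)/(2x + 13) + 1| < eps whenever x > 1/eps.
Take N = 1/eps. If x > N then |(-2x - 11)/(2x + 13) + 1| < 1/x < eps.

N = 1/eps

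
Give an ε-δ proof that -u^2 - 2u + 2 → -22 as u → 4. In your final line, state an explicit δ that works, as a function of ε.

δ = min(2, ε/12)

Let ε > 0. We want δ > 0 such that 0 < |u − 4| < δ implies |(-u^2 - 2u + 2) + 22| < ε.
(-u^2 - 2u + 2) + 22 = -u^2 - 2u + 24 = (u − 4)(-u - 6).
So |(-u^2 - 2u + 2) + 22| = |u − 4|·|-u - 6|.
Assume first that |u − 4| < 2, so |u| < 6. Then |-u - 6| ≤ 6 + 6 = 12.
Hence |(-u^2 - 2u + 2) + 22| ≤ 12|u − 4| < ε provided |u − 4| < ε/12.
Choosing δ = min(2, ε/12) ensures both conditions, hence |(-u^2 - 2u + 2) + 22| < ε.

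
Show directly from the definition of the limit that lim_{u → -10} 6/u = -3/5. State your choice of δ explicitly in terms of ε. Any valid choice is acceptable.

Let ε > 0 be given. We seek δ > 0 such that 0 < |u + 10| < δ implies |6/u + 3/5| < ε.
|6/u + 3/5| = 6·|-10 − u|/(10·|u|) = 6|u + 10|/(10|u|).
Require δ ≤ 5 so that |u| > 10 − 5 = 5, hence 10|u| > 50.
Then |6/u + 3/5| < 6|u + 10|/50, which is < ε when |u + 10| < (25/3)ε.
Take δ = min(5, (25/3)ε). Then 0 < |u + 10| < δ gives both |u + 10| < 5 and |u + 10| < (25/3)ε, so |6/u + 3/5| < ε.

δ = min(5, (25/3)ε)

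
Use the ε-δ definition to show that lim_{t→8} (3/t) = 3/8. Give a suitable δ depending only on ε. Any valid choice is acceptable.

δ = min(4, (32/3)ε)

Let ε > 0 be given. We seek δ > 0 such that 0 < |t − 8| < δ implies |3/t − (3/8)| < ε.
|3/t − (3/8)| = 3·|8 − t|/(8·|t|) = 3|t − 8|/(8|t|).
Restrict δ ≤ 4. Then |t − 8| < 4 gives |t| > 4, so 8|t| > 32.
Then |3/t − (3/8)| < 3|t − 8|/32, which is < ε when |t − 8| < (32/3)ε.
Take δ = min(4, (32/3)ε). Then 0 < |t − 8| < δ gives both |t − 8| < 4 and |t − 8| < (32/3)ε, so |3/t − (3/8)| < ε.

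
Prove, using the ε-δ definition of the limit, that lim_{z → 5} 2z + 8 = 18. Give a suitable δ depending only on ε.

δ = ε/2

Let ε > 0. We need δ > 0 so that 0 < |z − 5| < δ implies |(2z + 8) − 18| < ε.
Since (2z + 8) − 18 = 2(z − 5), we have |(2z + 8) − 18| = 2|z − 5|.
Thus it suffices that |z − 5| < ε/2.
Choosing δ = ε/2 gives |(2z + 8) − 18| = 2|z − 5| < ε whenever |z − 5| < δ.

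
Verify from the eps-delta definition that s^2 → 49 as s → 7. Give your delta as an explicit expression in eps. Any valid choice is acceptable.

delta = min(2, eps/16)

Let eps > 0 be given. We seek delta > 0 with 0 < |s − 7| < delta ⇒ |s^2 − 49| < eps.
Factor: s^2 − 49 = (s − 7)(s + 7), so |s^2 − 49| = |s − 7|·|s + 7|.
Impose delta ≤ 2 so that |s| < 9; then |s + 7| ≤ 16.
Hence |s^2 − 49| ≤ 16|s − 7|, which is < eps once |s − 7| < eps/16.
Take delta = min(2, eps/16). If 0 < |s − 7| < delta then both bounds hold and |s^2 − 49| ≤ 16|s − 7| < 16·(eps/16) = eps.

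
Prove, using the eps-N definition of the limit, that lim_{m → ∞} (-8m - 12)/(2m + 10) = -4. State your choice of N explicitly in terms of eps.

Fix eps > 0. For m ≥ 1, |(-8m - 12)/(2m + 10) + 4| = |56|/(2(2m + 10)) = 56/(2(2m + 10)).
Since 2m + 10 ≥ 2m for m ≥ 1, this is ≤ 56/(2·2m) = 14/m.
So |(-8m - 12)/(2m + 10) + 4| < eps whenever m > 14/eps.
Take N = 14/eps. If m > N then |(-8m - 12)/(2m + 10) + 4| ≤ 14/m < eps.

N = 14/eps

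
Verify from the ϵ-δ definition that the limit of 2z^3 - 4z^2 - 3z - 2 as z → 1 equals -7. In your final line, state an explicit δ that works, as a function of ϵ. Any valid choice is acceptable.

δ = min(1, ϵ/17)

Let ϵ > 0 be given. We want δ > 0 such that 0 < |z − 1| < δ implies |(2z^3 - 4z^2 - 3z - 2) + 7| < ϵ.
(2z^3 - 4z^2 - 3z - 2) + 7 = 2z^3 - 4z^2 - 3z + 5 = (z − 1)(2z^2 - 2z - 5).
So |(2z^3 - 4z^2 - 3z - 2) + 7| = |z − 1|·|2z^2 - 2z - 5|.
Require δ ≤ 1. Then |z − 1| < 1 gives |z| < 2, and by the triangle inequality |2z^2 - 2z - 5| ≤ 2·2^2 + 2·2 + 5 = 17.
Hence |(2z^3 - 4z^2 - 3z - 2) + 7| ≤ 17|z − 1| < ϵ provided |z − 1| < ϵ/17.
Take δ = min(1, ϵ/17). Then 0 < |z − 1| < δ gives both |z − 1| < 1 and |z − 1| < ϵ/17, so |(2z^3 - 4z^2 - 3z - 2) + 7| < ϵ.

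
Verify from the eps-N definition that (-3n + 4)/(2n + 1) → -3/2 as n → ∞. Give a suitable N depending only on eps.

N = (11/4)/eps

Suppose eps > 0. For n ≥ 1, |(-3n + 4)/(2n + 1) + 3/2| = |11|/(2(2n + 1)) = 11/(2(2n + 1)).
Since 2n + 1 ≥ 2n for n ≥ 1, this is ≤ 11/(2·2n) = (11/4)/n.
So |(-3n + 4)/(2n + 1) + 3/2| < eps whenever n > (11/4)/eps.
Take N = (11/4)/eps. If n > N then |(-3n + 4)/(2n + 1) + 3/2| ≤ (11/4)/n < eps.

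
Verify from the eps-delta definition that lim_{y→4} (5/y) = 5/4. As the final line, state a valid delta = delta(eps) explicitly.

delta = min(2, (8/5)eps)

Suppose eps > 0. We seek delta > 0 such that 0 < |y − 4| < delta implies |5/y − (5/4)| < eps.
|5/y − (5/4)| = 5·|4 − y|/(4·|y|) = 5|y − 4|/(4|y|).
Require delta ≤ 2 so that |y| > 4 − 2 = 2, hence 4|y| > 8.
Then |5/y − (5/4)| < 5|y − 4|/8, which is < eps when |y − 4| < (8/5)eps.
Take delta = min(2, (8/5)eps). Then 0 < |y − 4| < delta gives both |y − 4| < 2 and |y − 4| < (8/5)eps, so |5/y − (5/4)| < eps.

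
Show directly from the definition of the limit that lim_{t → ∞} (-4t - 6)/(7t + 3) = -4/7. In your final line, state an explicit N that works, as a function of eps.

Fix eps > 0. We seek N > 0 such that t > N implies |(-4t - 6)/(7t + 3) + 4/7| < eps.
(-4t - 6)/(7t + 3) + 4/7 = (7(-4t - 6) − (-4)(7t + 3)) / (7(7t + 3)) = -30/(7(7t + 3)).
For t > 0 we have 7t + 3 > 7t, so |(-4t - 6)/(7t + 3) + 4/7| = 30/(7(7t + 3)) < 30/(7·7t) = (30/49)/t.
Thus |(-4t - 6)/(7t + 3) + 4/7| < eps whenever t > (30/49)/eps.
Take N = (30/49)/eps. If t > N then |(-4t - 6)/(7t + 3) + 4/7| < (30/49)/t < eps.

N = (30/49)/eps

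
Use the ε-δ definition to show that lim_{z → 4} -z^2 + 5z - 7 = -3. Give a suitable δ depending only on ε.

Fix ε > 0. We want δ > 0 such that 0 < |z − 4| < δ implies |(-z^2 + 5z - 7) + 3| < ε.
(-z^2 + 5z - 7) + 3 = -z^2 + 5z - 4 = (z − 4)(-z + 1).
So |(-z^2 + 5z - 7) + 3| = |z − 4|·|-z + 1|.
Require δ ≤ 1. Then |z − 4| < 1 gives |z| < 5, and by the triangle inequality |-z + 1| ≤ 5 + 1 = 6.
Hence |(-z^2 + 5z - 7) + 3| ≤ 6|z − 4| < ε provided |z − 4| < ε/6.
Take δ = min(1, ε/6). Then 0 < |z − 4| < δ gives both |z − 4| < 1 and |z − 4| < ε/6, so |(-z^2 + 5z - 7) + 3| < ε.

δ = min(1, ε/6)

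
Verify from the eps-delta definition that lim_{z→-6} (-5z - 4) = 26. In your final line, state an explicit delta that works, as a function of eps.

delta = eps/5

Let eps > 0. We need delta > 0 so that 0 < |z + 6| < delta implies |(-5z - 4) − 26| < eps.
Since (-5z - 4) − 26 = -5(z + 6), we have |(-5z - 4) − 26| = 5|z + 6|.
So 5|z + 6| < eps exactly when |z + 6| < eps/5.
Choosing delta = eps/5 gives |(-5z - 4) − 26| = 5|z + 6| < eps whenever |z + 6| < delta.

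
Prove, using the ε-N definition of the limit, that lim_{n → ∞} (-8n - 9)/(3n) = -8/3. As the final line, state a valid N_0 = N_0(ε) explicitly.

N_0 = 3/ε

Let ε > 0 be given. For n ≥ 1, |(-8n - 9)/(3n) + 8/3| = |-27|/(3(3n)) = 27/(3(3n)).
Since 3n ≥ 3n for n ≥ 1, this is ≤ 27/(3·3n) = 3/n.
So |(-8n - 9)/(3n) + 8/3| < ε whenever n > 3/ε.
Take N_0 = 3/ε. If n > N_0 then |(-8n - 9)/(3n) + 8/3| ≤ 3/n < ε.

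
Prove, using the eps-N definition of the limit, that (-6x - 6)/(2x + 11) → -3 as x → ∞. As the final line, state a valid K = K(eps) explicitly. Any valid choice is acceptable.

Fix eps > 0. We seek K > 0 such that x > K implies |(-6x - 6)/(2x + 11) + 3| < eps.
(-6x - 6)/(2x + 11) + 3 = (2(-6x - 6) − (-6)(2x + 11)) / (2(2x + 11)) = 54/(2(2x + 11)).
For x > 0 we have 2x + 11 > 2x, so |(-6x - 6)/(2x + 11) + 3| = 54/(2(2x + 11)) < 54/(2·2x) = (27/2)/x.
Thus |(-6x - 6)/(2x + 11) + 3| < eps whenever x > (27/2)/eps.
Take K = (27/2)/eps. If x > K then |(-6x - 6)/(2x + 11) + 3| < (27/2)/x < eps.

K = (27/2)/eps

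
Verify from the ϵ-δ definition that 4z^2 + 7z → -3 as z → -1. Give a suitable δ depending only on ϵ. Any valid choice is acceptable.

Suppose ϵ > 0. We want δ > 0 such that 0 < |z + 1| < δ implies |(4z^2 + 7z) + 3| < ϵ.
(4z^2 + 7z) + 3 = 4z^2 + 7z + 3 = (z + 1)(4z + 3).
So |(4z^2 + 7z) + 3| = |z + 1|·|4z + 3|.
Require δ ≤ 2. Then |z + 1| < 2 gives |z| < 3, and by the triangle inequality |4z + 3| ≤ 4·3 + 3 = 15.
Hence |(4z^2 + 7z) + 3| ≤ 15|z + 1| < ϵ provided |z + 1| < ϵ/15.
Choosing δ = min(2, ϵ/15) ensures both conditions, hence |(4z^2 + 7z) + 3| < ϵ.

δ = min(2, ϵ/15)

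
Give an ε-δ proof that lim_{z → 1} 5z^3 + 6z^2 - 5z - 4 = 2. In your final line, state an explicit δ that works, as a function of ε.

Let ε > 0. We want δ > 0 such that 0 < |z − 1| < δ implies |(5z^3 + 6z^2 - 5z - 4) − 2| < ε.
(5z^3 + 6z^2 - 5z - 4) − 2 = 5z^3 + 6z^2 - 5z - 6 = (z − 1)(5z^2 + 11z + 6).
So |(5z^3 + 6z^2 - 5z - 4) − 2| = |z − 1|·|5z^2 + 11z + 6|.
Assume first that |z − 1| < 1, so |z| < 2. Then |5z^2 + 11z + 6| ≤ 5·2^2 + 11·2 + 6 = 48.
Hence |(5z^3 + 6z^2 - 5z - 4) − 2| ≤ 48|z − 1| < ε provided |z − 1| < ε/48.
Take δ = min(1, ε/48). Then 0 < |z − 1| < δ gives both |z − 1| < 1 and |z − 1| < ε/48, so |(5z^3 + 6z^2 - 5z - 4) − 2| < ε.

δ = min(1, ε/48)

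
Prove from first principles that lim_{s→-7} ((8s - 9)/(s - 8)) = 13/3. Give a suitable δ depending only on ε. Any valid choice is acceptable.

δ = min(15/2, (45/22)ε)

Let ε > 0 be given. We want δ > 0 with 0 < |s + 7| < δ ⇒ |(8s - 9)/(s - 8) − (13/3)| < ε.
Combining over a common denominator, (8s - 9)/(s - 8) − (13/3) = [(8s - 9)·(-15) − (-65)·(s - 8)] / [(-15)·(s - 8)] = -55(s + 7) / ((-15)(s - 8)).
So |(8s - 9)/(s - 8) − (13/3)| = 55|s + 7| / (15·|s − 8|).
Restrict δ ≤ 15/2. Then |s + 7| < 15/2 gives |s − 8| = |(s + 7) + (-15)| ≥ 15 − 15/2 = 15/2.
Hence |(8s - 9)/(s - 8) − (13/3)| < 55|s + 7|/(15·(15/2)) = (22/45)|s + 7|, which is < ε once |s + 7| < (45/22)ε.
Take δ = min(15/2, (45/22)ε). Then 0 < |s + 7| < δ forces both bounds, so |(8s - 9)/(s - 8) − (13/3)| < ε.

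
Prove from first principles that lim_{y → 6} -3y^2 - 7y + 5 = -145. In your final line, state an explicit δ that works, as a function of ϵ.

δ = min(2, ϵ/49)

Let ϵ > 0 be given. We want δ > 0 such that 0 < |y − 6| < δ implies |(-3y^2 - 7y + 5) + 145| < ϵ.
(-3y^2 - 7y + 5) + 145 = -3y^2 - 7y + 150 = (y − 6)(-3y - 25).
So |(-3y^2 - 7y + 5) + 145| = |y − 6|·|-3y - 25|.
Require δ ≤ 2. Then |y − 6| < 2 gives |y| < 8, and by the triangle inequality |-3y - 25| ≤ 3·8 + 25 = 49.
Hence |(-3y^2 - 7y + 5) + 145| ≤ 49|y − 6| < ϵ provided |y − 6| < ϵ/49.
Take δ = min(2, ϵ/49). Then 0 < |y − 6| < δ gives both |y − 6| < 2 and |y − 6| < ϵ/49, so |(-3y^2 - 7y + 5) + 145| < ϵ.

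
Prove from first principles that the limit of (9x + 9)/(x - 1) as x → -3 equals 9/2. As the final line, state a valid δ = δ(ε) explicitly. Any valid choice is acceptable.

Suppose ε > 0. We want δ > 0 with 0 < |x + 3| < δ ⇒ |(9x + 9)/(x - 1) − (9/2)| < ε.
Combining over a common denominator, (9x + 9)/(x - 1) − (9/2) = [(9x + 9)·(-4) − (-18)·(x - 1)] / [(-4)·(x - 1)] = -18(x + 3) / ((-4)(x - 1)).
So |(9x + 9)/(x - 1) − (9/2)| = 18|x + 3| / (4·|x − 1|).
Restrict δ ≤ 2. Then |x + 3| < 2 gives |x − 1| = |(x + 3) + (-4)| ≥ 4 − 2 = 2.
Hence |(9x + 9)/(x - 1) − (9/2)| < 18|x + 3|/(4·2) = (9/4)|x + 3|, which is < ε once |x + 3| < (4/9)ε.
Take δ = min(2, (4/9)ε). Then 0 < |x + 3| < δ forces both bounds, so |(9x + 9)/(x - 1) − (9/2)| < ε.

δ = min(2, (4/9)ε)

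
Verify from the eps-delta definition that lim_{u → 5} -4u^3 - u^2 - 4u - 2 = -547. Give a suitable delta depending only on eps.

Let eps > 0. We want delta > 0 such that 0 < |u − 5| < delta implies |(-4u^3 - u^2 - 4u - 2) + 547| < eps.
(-4u^3 - u^2 - 4u - 2) + 547 = -4u^3 - u^2 - 4u + 545 = (u − 5)(-4u^2 - 21u - 109).
So |(-4u^3 - u^2 - 4u - 2) + 547| = |u − 5|·|-4u^2 - 21u - 109|.
Require delta ≤ 1. Then |u − 5| < 1 gives |u| < 6, and by the triangle inequality |-4u^2 - 21u - 109| ≤ 4·6^2 + 21·6 + 109 = 379.
Hence |(-4u^3 - u^2 - 4u - 2) + 547| ≤ 379|u − 5| < eps provided |u − 5| < eps/379.
Choosing delta = min(1, eps/379) ensures both conditions, hence |(-4u^3 - u^2 - 4u - 2) + 547| < eps.

delta = min(1, eps/379)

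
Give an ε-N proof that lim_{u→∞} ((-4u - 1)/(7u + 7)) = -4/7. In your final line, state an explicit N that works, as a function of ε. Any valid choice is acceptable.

N = (3/7)/ε

Fix ε > 0. We seek N > 0 such that u > N implies |(-4u - 1)/(7u + 7) + 4/7| < ε.
(-4u - 1)/(7u + 7) + 4/7 = (7(-4u - 1) − (-4)(7u + 7)) / (7(7u + 7)) = 21/(7(7u + 7)).
For u > 0 we have 7u + 7 > 7u, so |(-4u - 1)/(7u + 7) + 4/7| = 21/(7(7u + 7)) < 21/(7·7u) = (3/7)/u.
Thus |(-4u - 1)/(7u + 7) + 4/7| < ε whenever u > (3/7)/ε.
Take N = (3/7)/ε. If u > N then |(-4u - 1)/(7u + 7) + 4/7| < (3/7)/u < ε.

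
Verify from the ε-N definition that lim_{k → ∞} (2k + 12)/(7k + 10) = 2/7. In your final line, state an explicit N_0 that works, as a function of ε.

N_0 = (64/49)/ε

Suppose ε > 0. For k ≥ 1, |(2k + 12)/(7k + 10) − (2/7)| = |64|/(7(7k + 10)) = 64/(7(7k + 10)).
Since 7k + 10 ≥ 7k for k ≥ 1, this is ≤ 64/(7·7k) = (64/49)/k.
So |(2k + 12)/(7k + 10) − (2/7)| < ε whenever k > (64/49)/ε.
Take N_0 = (64/49)/ε. If k > N_0 then |(2k + 12)/(7k + 10) − (2/7)| ≤ (64/49)/k < ε.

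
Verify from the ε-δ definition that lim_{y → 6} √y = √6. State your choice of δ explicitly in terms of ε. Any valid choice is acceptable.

Let ε > 0 be given. We want δ > 0 such that 0 < |y − 6| < δ implies |√y − √6| < ε.
Multiplying by the conjugate, |√y − √6| = |y − 6|/(√y + √6).
Restrict δ ≤ 6 so that |y − 6| < 6 forces y > 0, and then √y + √6 > √6.
Hence |√y − √6| < |y − 6|/√6, which is < ε once |y − 6| < √6·ε.
Take δ = min(6, √6·ε). If 0 < |y − 6| < δ then y > 0 and |√y − √6| < |y − 6|/√6 < ε.

δ = min(6, √6·ε)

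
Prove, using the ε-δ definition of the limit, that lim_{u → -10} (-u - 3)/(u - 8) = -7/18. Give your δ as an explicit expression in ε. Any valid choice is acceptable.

Let ε > 0. We want δ > 0 with 0 < |u + 10| < δ ⇒ |(-u - 3)/(u - 8) + 7/18| < ε.
Combining over a common denominator, (-u - 3)/(u - 8) + 7/18 = [(-u - 3)·(-18) − 7·(u - 8)] / [(-18)·(u - 8)] = 11(u + 10) / ((-18)(u - 8)).
So |(-u - 3)/(u - 8) + 7/18| = 11|u + 10| / (18·|u − 8|).
Require δ ≤ 9, so |u − 8| ≥ |-18| − |u + 10| > 18 − 9 = 9.
Hence |(-u - 3)/(u - 8) + 7/18| < 11|u + 10|/(18·9) = (11/162)|u + 10|, which is < ε once |u + 10| < (162/11)ε.
Take δ = min(9, (162/11)ε). Then 0 < |u + 10| < δ forces both bounds, so |(-u - 3)/(u - 8) + 7/18| < ε.

δ = min(9, (162/11)ε)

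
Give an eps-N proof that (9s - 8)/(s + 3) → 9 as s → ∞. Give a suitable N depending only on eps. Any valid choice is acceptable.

Let eps > 0. We seek N > 0 such that s > N implies |(9s - 8)/(s + 3) − 9| < eps.
(9s - 8)/(s + 3) − 9 = ((9s - 8) − 9(s + 3)) / ((s + 3)) = -35/((s + 3)).
For s > 0 we have s + 3 > s, so |(9s - 8)/(s + 3) − 9| = 35/((s + 3)) < 35/(s) = 35/s.
Thus |(9s - 8)/(s + 3) − 9| < eps whenever s > 35/eps.
Take N = 35/eps. If s > N then |(9s - 8)/(s + 3) − 9| < 35/s < eps.

N = 35/eps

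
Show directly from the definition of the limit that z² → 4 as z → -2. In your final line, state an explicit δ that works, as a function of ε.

Suppose ε > 0. We seek δ > 0 with 0 < |z + 2| < δ ⇒ |z² − 4| < ε.
Factor: z² − 4 = (z + 2)(z - 2), so |z² − 4| = |z + 2|·|z - 2|.
Impose δ ≤ 1 so that |z| < 3; then |z - 2| ≤ 5.
Hence |z² − 4| ≤ 5|z + 2|, which is < ε once |z + 2| < ε/5.
Take δ = min(1, ε/5). If 0 < |z + 2| < δ then both bounds hold and |z² − 4| ≤ 5|z + 2| < 5·(ε/5) = ε.

δ = min(1, ε/5)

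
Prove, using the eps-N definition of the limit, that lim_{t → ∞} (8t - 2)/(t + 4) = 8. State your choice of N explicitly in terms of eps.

Suppose eps > 0. We seek N > 0 such that t > N implies |(8t - 2)/(t + 4) − 8| < eps.
(8t - 2)/(t + 4) − 8 = ((8t - 2) − 8(t + 4)) / ((t + 4)) = -34/((t + 4)).
For t > 0 we have t + 4 > t, so |(8t - 2)/(t + 4) − 8| = 34/((t + 4)) < 34/(t) = 34/t.
Thus |(8t - 2)/(t + 4) − 8| < eps whenever t > 34/eps.
Take N = 34/eps. If t > N then |(8t - 2)/(t + 4) − 8| < 34/t < eps.

N = 34/eps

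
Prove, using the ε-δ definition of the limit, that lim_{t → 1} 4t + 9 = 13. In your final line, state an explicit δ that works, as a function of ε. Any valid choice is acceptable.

δ = ε/4

Suppose ε > 0. We need δ > 0 so that 0 < |t − 1| < δ implies |(4t + 9) − 13| < ε.
|(4t + 9) − 13| = |4t - 4| = 4|t − 1|.
Thus it suffices that |t − 1| < ε/4.
Take δ = ε/4. If 0 < |t − 1| < δ then |(4t + 9) − 13| = 4|t − 1| < 4·(ε/4) = ε.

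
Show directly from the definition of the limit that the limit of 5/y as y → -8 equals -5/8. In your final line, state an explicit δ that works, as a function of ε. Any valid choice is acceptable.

δ = min(4, (32/5)ε)

Let ε > 0 be given. We seek δ > 0 such that 0 < |y + 8| < δ implies |5/y + 5/8| < ε.
|5/y + 5/8| = 5·|-8 − y|/(8·|y|) = 5|y + 8|/(8|y|).
Require δ ≤ 4 so that |y| > 8 − 4 = 4, hence 8|y| > 32.
Then |5/y + 5/8| < 5|y + 8|/32, which is < ε when |y + 8| < (32/5)ε.
Take δ = min(4, (32/5)ε). Then 0 < |y + 8| < δ gives both |y + 8| < 4 and |y + 8| < (32/5)ε, so |5/y + 5/8| < ε.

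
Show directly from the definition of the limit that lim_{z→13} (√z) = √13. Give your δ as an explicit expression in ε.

δ = min(13, √13·ε)

Let ε > 0. We want δ > 0 such that 0 < |z − 13| < δ implies |√z − √13| < ε.
Rationalise: √z − √13 = (z − 13)/(√z + √13), so |√z − √13| = |z − 13|/(√z + √13).
Restrict δ ≤ 13 so that |z − 13| < 13 forces z > 0, and then √z + √13 > √13.
Hence |√z − √13| < |z − 13|/√13, which is < ε once |z − 13| < √13·ε.
Take δ = min(13, √13·ε). If 0 < |z − 13| < δ then z > 0 and |√z − √13| < |z − 13|/√13 < ε.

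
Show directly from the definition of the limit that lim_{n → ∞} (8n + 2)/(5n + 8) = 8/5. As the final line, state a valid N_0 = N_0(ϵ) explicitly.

Let ϵ > 0 be given. For n ≥ 1, |(8n + 2)/(5n + 8) − (8/5)| = |-54|/(5(5n + 8)) = 54/(5(5n + 8)).
Since 5n + 8 ≥ 5n for n ≥ 1, this is ≤ 54/(5·5n) = (54/25)/n.
So |(8n + 2)/(5n + 8) − (8/5)| < ϵ whenever n > (54/25)/ϵ.
Take N_0 = (54/25)/ϵ. If n > N_0 then |(8n + 2)/(5n + 8) − (8/5)| ≤ (54/25)/n < ϵ.

N_0 = (54/25)/ϵ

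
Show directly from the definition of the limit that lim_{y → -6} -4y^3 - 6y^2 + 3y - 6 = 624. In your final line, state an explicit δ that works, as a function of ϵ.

Let ϵ > 0 be given. We want δ > 0 such that 0 < |y + 6| < δ implies |(-4y^3 - 6y^2 + 3y - 6) − 624| < ϵ.
(-4y^3 - 6y^2 + 3y - 6) − 624 = -4y^3 - 6y^2 + 3y - 630 = (y + 6)(-4y^2 + 18y - 105).
So |(-4y^3 - 6y^2 + 3y - 6) − 624| = |y + 6|·|-4y^2 + 18y - 105|.
Assume first that |y + 6| < 1, so |y| < 7. Then |-4y^2 + 18y - 105| ≤ 4·7^2 + 18·7 + 105 = 427.
Hence |(-4y^3 - 6y^2 + 3y - 6) − 624| ≤ 427|y + 6| < ϵ provided |y + 6| < ϵ/427.
Choosing δ = min(1, ϵ/427) ensures both conditions, hence |(-4y^3 - 6y^2 + 3y - 6) − 624| < ϵ.

δ = min(1, ϵ/427)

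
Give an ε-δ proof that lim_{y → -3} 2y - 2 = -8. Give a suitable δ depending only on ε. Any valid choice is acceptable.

Let ε > 0. We need δ > 0 so that 0 < |y + 3| < δ implies |(2y - 2) + 8| < ε.
|(2y - 2) + 8| = |2y + 6| = 2|y + 3|.
Thus it suffices that |y + 3| < ε/2.
Take δ = ε/2. If 0 < |y + 3| < δ then |(2y - 2) + 8| = 2|y + 3| < 2·(ε/2) = ε.

δ = ε/2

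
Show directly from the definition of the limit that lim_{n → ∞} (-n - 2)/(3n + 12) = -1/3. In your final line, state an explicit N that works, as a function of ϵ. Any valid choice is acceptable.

N = (2/3)/ϵ

Let ϵ > 0. For n ≥ 1, |(-n - 2)/(3n + 12) + 1/3| = |6|/(3(3n + 12)) = 6/(3(3n + 12)).
Since 3n + 12 ≥ 3n for n ≥ 1, this is ≤ 6/(3·3n) = (2/3)/n.
So |(-n - 2)/(3n + 12) + 1/3| < ϵ whenever n > (2/3)/ϵ.
Take N = (2/3)/ϵ. If n > N then |(-n - 2)/(3n + 12) + 1/3| ≤ (2/3)/n < ϵ.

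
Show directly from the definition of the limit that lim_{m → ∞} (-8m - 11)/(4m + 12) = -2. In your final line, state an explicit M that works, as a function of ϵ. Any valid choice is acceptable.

Suppose ϵ > 0. For m ≥ 1, |(-8m - 11)/(4m + 12) + 2| = |52|/(4(4m + 12)) = 52/(4(4m + 12)).
Since 4m + 12 ≥ 4m for m ≥ 1, this is ≤ 52/(4·4m) = (13/4)/m.
So |(-8m - 11)/(4m + 12) + 2| < ϵ whenever m > (13/4)/ϵ.
Take M = (13/4)/ϵ. If m > M then |(-8m - 11)/(4m + 12) + 2| ≤ (13/4)/m < ϵ.

M = (13/4)/ϵ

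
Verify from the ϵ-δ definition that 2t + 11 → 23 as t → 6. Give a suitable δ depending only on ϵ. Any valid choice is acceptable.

Suppose ϵ > 0. We need δ > 0 so that 0 < |t − 6| < δ implies |(2t + 11) − 23| < ϵ.
Since (2t + 11) − 23 = 2(t − 6), we have |(2t + 11) − 23| = 2|t − 6|.
Thus it suffices that |t − 6| < ϵ/2.
Choosing δ = ϵ/2 gives |(2t + 11) − 23| = 2|t − 6| < ϵ whenever |t − 6| < δ.

δ = ϵ/2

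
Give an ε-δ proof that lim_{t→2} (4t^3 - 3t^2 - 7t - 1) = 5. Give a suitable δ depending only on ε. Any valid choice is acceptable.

δ = min(2, ε/87)

Suppose ε > 0. We want δ > 0 such that 0 < |t − 2| < δ implies |(4t^3 - 3t^2 - 7t - 1) − 5| < ε.
(4t^3 - 3t^2 - 7t - 1) − 5 = 4t^3 - 3t^2 - 7t - 6 = (t − 2)(4t^2 + 5t + 3).
So |(4t^3 - 3t^2 - 7t - 1) − 5| = |t − 2|·|4t^2 + 5t + 3|.
Assume first that |t − 2| < 2, so |t| < 4. Then |4t^2 + 5t + 3| ≤ 4·4^2 + 5·4 + 3 = 87.
Hence |(4t^3 - 3t^2 - 7t - 1) − 5| ≤ 87|t − 2| < ε provided |t − 2| < ε/87.
Take δ = min(2, ε/87). Then 0 < |t − 2| < δ gives both |t − 2| < 2 and |t − 2| < ε/87, so |(4t^3 - 3t^2 - 7t - 1) − 5| < ε.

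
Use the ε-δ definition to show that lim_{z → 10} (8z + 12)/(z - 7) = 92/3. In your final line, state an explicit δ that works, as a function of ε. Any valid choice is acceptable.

δ = min(3/2, (9/136)ε)

Let ε > 0 be given. We want δ > 0 with 0 < |z − 10| < δ ⇒ |(8z + 12)/(z - 7) − (92/3)| < ε.
Combining over a common denominator, (8z + 12)/(z - 7) − (92/3) = [(8z + 12)·3 − 92·(z - 7)] / [3·(z - 7)] = -68(z − 10) / (3(z - 7)).
So |(8z + 12)/(z - 7) − (92/3)| = 68|z − 10| / (3·|z − 7|).
Restrict δ ≤ 3/2. Then |z − 10| < 3/2 gives |z − 7| = |(z − 10) + 3| ≥ 3 − 3/2 = 3/2.
Hence |(8z + 12)/(z - 7) − (92/3)| < 68|z − 10|/(3·(3/2)) = (136/9)|z − 10|, which is < ε once |z − 10| < (9/136)ε.
Take δ = min(3/2, (9/136)ε). Then 0 < |z − 10| < δ forces both bounds, so |(8z + 12)/(z - 7) − (92/3)| < ε.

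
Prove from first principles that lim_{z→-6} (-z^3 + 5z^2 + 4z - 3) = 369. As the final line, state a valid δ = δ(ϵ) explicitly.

Suppose ϵ > 0. We want δ > 0 such that 0 < |z + 6| < δ implies |(-z^3 + 5z^2 + 4z - 3) − 369| < ϵ.
(-z^3 + 5z^2 + 4z - 3) − 369 = -z^3 + 5z^2 + 4z - 372 = (z + 6)(-z^2 + 11z - 62).
So |(-z^3 + 5z^2 + 4z - 3) − 369| = |z + 6|·|-z^2 + 11z - 62|.
Assume first that |z + 6| < 2, so |z| < 8. Then |-z^2 + 11z - 62| ≤ 8^2 + 11·8 + 62 = 214.
Hence |(-z^3 + 5z^2 + 4z - 3) − 369| ≤ 214|z + 6| < ϵ provided |z + 6| < ϵ/214.
Choosing δ = min(2, ϵ/214) ensures both conditions, hence |(-z^3 + 5z^2 + 4z - 3) − 369| < ϵ.

δ = min(2, ϵ/214)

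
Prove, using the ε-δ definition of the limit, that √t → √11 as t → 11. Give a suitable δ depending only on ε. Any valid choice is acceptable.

Fix ε > 0. We want δ > 0 such that 0 < |t − 11| < δ implies |√t − √11| < ε.
Rationalise: √t − √11 = (t − 11)/(√t + √11), so |√t − √11| = |t − 11|/(√t + √11).
Restrict δ ≤ 11 so that |t − 11| < 11 forces t > 0, and then √t + √11 > √11.
Hence |√t − √11| < |t − 11|/√11, which is < ε once |t − 11| < √11·ε.
Take δ = min(11, √11·ε). If 0 < |t − 11| < δ then t > 0 and |√t − √11| < |t − 11|/√11 < ε.

δ = min(11, √11·ε)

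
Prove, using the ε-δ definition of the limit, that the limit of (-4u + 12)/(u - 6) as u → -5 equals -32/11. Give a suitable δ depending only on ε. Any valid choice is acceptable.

δ = min(11/2, (121/24)ε)

Let ε > 0 be given. We want δ > 0 with 0 < |u + 5| < δ ⇒ |(-4u + 12)/(u - 6) + 32/11| < ε.
Combining over a common denominator, (-4u + 12)/(u - 6) + 32/11 = [(-4u + 12)·(-11) − 32·(u - 6)] / [(-11)·(u - 6)] = 12(u + 5) / ((-11)(u - 6)).
So |(-4u + 12)/(u - 6) + 32/11| = 12|u + 5| / (11·|u − 6|).
Require δ ≤ 11/2, so |u − 6| ≥ |-11| − |u + 5| > 11 − 11/2 = 11/2.
Hence |(-4u + 12)/(u - 6) + 32/11| < 12|u + 5|/(11·(11/2)) = (24/121)|u + 5|, which is < ε once |u + 5| < (121/24)ε.
Take δ = min(11/2, (121/24)ε). Then 0 < |u + 5| < δ forces both bounds, so |(-4u + 12)/(u - 6) + 32/11| < ε.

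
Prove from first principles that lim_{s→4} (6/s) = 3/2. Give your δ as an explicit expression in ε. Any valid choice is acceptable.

δ = min(2, (4/3)ε)

Let ε > 0. We seek δ > 0 such that 0 < |s − 4| < δ implies |6/s − (3/2)| < ε.
|6/s − (3/2)| = 6·|4 − s|/(4·|s|) = 6|s − 4|/(4|s|).
Require δ ≤ 2 so that |s| > 4 − 2 = 2, hence 4|s| > 8.
Then |6/s − (3/2)| < 6|s − 4|/8, which is < ε when |s − 4| < (4/3)ε.
Take δ = min(2, (4/3)ε). Then 0 < |s − 4| < δ gives both |s − 4| < 2 and |s − 4| < (4/3)ε, so |6/s − (3/2)| < ε.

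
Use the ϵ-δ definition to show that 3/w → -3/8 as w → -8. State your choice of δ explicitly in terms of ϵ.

Fix ϵ > 0. We seek δ > 0 such that 0 < |w + 8| < δ implies |3/w + 3/8| < ϵ.
|3/w + 3/8| = 3·|-8 − w|/(8·|w|) = 3|w + 8|/(8|w|).
Require δ ≤ 4 so that |w| > 8 − 4 = 4, hence 8|w| > 32.
Then |3/w + 3/8| < 3|w + 8|/32, which is < ϵ when |w + 8| < (32/3)ϵ.
Take δ = min(4, (32/3)ϵ). Then 0 < |w + 8| < δ gives both |w + 8| < 4 and |w + 8| < (32/3)ϵ, so |3/w + 3/8| < ϵ.

δ = min(4, (32/3)ϵ)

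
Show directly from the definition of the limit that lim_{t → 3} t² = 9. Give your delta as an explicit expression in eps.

Let eps > 0. We seek delta > 0 with 0 < |t − 3| < delta ⇒ |t² − 9| < eps.
Factor: t² − 9 = (t − 3)(t + 3), so |t² − 9| = |t − 3|·|t + 3|.
Restrict delta ≤ 1. Then |t − 3| < 1 gives |t| < 4, so by the triangle inequality |t + 3| ≤ 4 + 3 = 7.
Hence |t² − 9| ≤ 7|t − 3|, which is < eps once |t − 3| < eps/7.
Take delta = min(1, eps/7). If 0 < |t − 3| < delta then both bounds hold and |t² − 9| ≤ 7|t − 3| < 7·(eps/7) = eps.

delta = min(1, eps/7)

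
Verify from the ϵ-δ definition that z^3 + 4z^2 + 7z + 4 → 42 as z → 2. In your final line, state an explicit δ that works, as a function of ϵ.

δ = min(1, ϵ/46)

Let ϵ > 0 be given. We want δ > 0 such that 0 < |z − 2| < δ implies |(z^3 + 4z^2 + 7z + 4) − 42| < ϵ.
(z^3 + 4z^2 + 7z + 4) − 42 = z^3 + 4z^2 + 7z - 38 = (z − 2)(z^2 + 6z + 19).
So |(z^3 + 4z^2 + 7z + 4) − 42| = |z − 2|·|z^2 + 6z + 19|.
Assume first that |z − 2| < 1, so |z| < 3. Then |z^2 + 6z + 19| ≤ 3^2 + 6·3 + 19 = 46.
Hence |(z^3 + 4z^2 + 7z + 4) − 42| ≤ 46|z − 2| < ϵ provided |z − 2| < ϵ/46.
Choosing δ = min(1, ϵ/46) ensures both conditions, hence |(z^3 + 4z^2 + 7z + 4) − 42| < ϵ.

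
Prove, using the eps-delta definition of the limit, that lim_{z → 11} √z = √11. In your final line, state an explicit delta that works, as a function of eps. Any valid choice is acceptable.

Suppose eps > 0. We want delta > 0 such that 0 < |z − 11| < delta implies |√z − √11| < eps.
Multiplying by the conjugate, |√z − √11| = |z − 11|/(√z + √11).
Restrict delta ≤ 11 so that |z − 11| < 11 forces z > 0, and then √z + √11 > √11.
Hence |√z − √11| < |z − 11|/√11, which is < eps once |z − 11| < √11·eps.
Take delta = min(11, √11·eps). If 0 < |z − 11| < delta then z > 0 and |√z − √11| < |z − 11|/√11 < eps.

delta = min(11, √11·eps)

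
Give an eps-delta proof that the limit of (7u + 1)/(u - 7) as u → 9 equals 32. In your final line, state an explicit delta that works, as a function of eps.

delta = min(1, (1/25)eps)

Suppose eps > 0. We want delta > 0 with 0 < |u − 9| < delta ⇒ |(7u + 1)/(u - 7) − 32| < eps.
Combining over a common denominator, (7u + 1)/(u - 7) − 32 = [(7u + 1)·2 − 64·(u - 7)] / [2·(u - 7)] = -50(u − 9) / (2(u - 7)).
So |(7u + 1)/(u - 7) − 32| = 50|u − 9| / (2·|u − 7|).
Require delta ≤ 1, so |u − 7| ≥ |2| − |u − 9| > 2 − 1 = 1.
Hence |(7u + 1)/(u - 7) − 32| < 50|u − 9|/(2·1) = 25|u − 9|, which is < eps once |u − 9| < (1/25)eps.
Take delta = min(1, (1/25)eps). Then 0 < |u − 9| < delta forces both bounds, so |(7u + 1)/(u - 7) − 32| < eps.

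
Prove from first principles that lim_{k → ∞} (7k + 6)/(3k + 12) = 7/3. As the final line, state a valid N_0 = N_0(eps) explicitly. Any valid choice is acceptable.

Let eps > 0. For k ≥ 1, |(7k + 6)/(3k + 12) − (7/3)| = |-66|/(3(3k + 12)) = 66/(3(3k + 12)).
Since 3k + 12 ≥ 3k for k ≥ 1, this is ≤ 66/(3·3k) = (22/3)/k.
So |(7k + 6)/(3k + 12) − (7/3)| < eps whenever k > (22/3)/eps.
Take N_0 = (22/3)/eps. If k > N_0 then |(7k + 6)/(3k + 12) − (7/3)| ≤ (22/3)/k < eps.

N_0 = (22/3)/eps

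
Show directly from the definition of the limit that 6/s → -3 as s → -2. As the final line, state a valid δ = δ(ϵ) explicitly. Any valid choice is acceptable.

δ = min(1, (1/3)ϵ)

Let ϵ > 0. We seek δ > 0 such that 0 < |s + 2| < δ implies |6/s + 3| < ϵ.
|6/s + 3| = 6·|-2 − s|/(2·|s|) = 6|s + 2|/(2|s|).
Restrict δ ≤ 1. Then |s + 2| < 1 gives |s| > 1, so 2|s| > 2.
Then |6/s + 3| < 6|s + 2|/2, which is < ϵ when |s + 2| < (1/3)ϵ.
Take δ = min(1, (1/3)ϵ). Then 0 < |s + 2| < δ gives both |s + 2| < 1 and |s + 2| < (1/3)ϵ, so |6/s + 3| < ϵ.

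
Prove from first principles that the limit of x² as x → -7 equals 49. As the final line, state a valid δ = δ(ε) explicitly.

δ = min(1, ε/15)

Let ε > 0 be given. We seek δ > 0 with 0 < |x + 7| < δ ⇒ |x² − 49| < ε.
Factor: x² − 49 = (x + 7)(x - 7), so |x² − 49| = |x + 7|·|x - 7|.
Impose δ ≤ 1 so that |x| < 8; then |x - 7| ≤ 15.
Hence |x² − 49| ≤ 15|x + 7|, which is < ε once |x + 7| < ε/15.
Take δ = min(1, ε/15). If 0 < |x + 7| < δ then both bounds hold and |x² − 49| ≤ 15|x + 7| < 15·(ε/15) = ε.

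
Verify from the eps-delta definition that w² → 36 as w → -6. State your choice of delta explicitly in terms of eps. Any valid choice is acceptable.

delta = min(1, eps/13)

Suppose eps > 0. We seek delta > 0 with 0 < |w + 6| < delta ⇒ |w² − 36| < eps.
Factor: w² − 36 = (w + 6)(w - 6), so |w² − 36| = |w + 6|·|w - 6|.
Restrict delta ≤ 1. Then |w + 6| < 1 gives |w| < 7, so by the triangle inequality |w - 6| ≤ 7 + 6 = 13.
Hence |w² − 36| ≤ 13|w + 6|, which is < eps once |w + 6| < eps/13.
Take delta = min(1, eps/13). If 0 < |w + 6| < delta then both bounds hold and |w² − 36| ≤ 13|w + 6| < 13·(eps/13) = eps.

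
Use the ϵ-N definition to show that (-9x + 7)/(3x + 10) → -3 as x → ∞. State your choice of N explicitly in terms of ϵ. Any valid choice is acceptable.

N = (37/3)/ϵ

Let ϵ > 0 be given. We seek N > 0 such that x > N implies |(-9x + 7)/(3x + 10) + 3| < ϵ.
(-9x + 7)/(3x + 10) + 3 = (3(-9x + 7) − (-9)(3x + 10)) / (3(3x + 10)) = 111/(3(3x + 10)).
For x > 0 we have 3x + 10 > 3x, so |(-9x + 7)/(3x + 10) + 3| = 111/(3(3x + 10)) < 111/(3·3x) = (37/3)/x.
Thus |(-9x + 7)/(3x + 10) + 3| < ϵ whenever x > (37/3)/ϵ.
Take N = (37/3)/ϵ. If x > N then |(-9x + 7)/(3x + 10) + 3| < (37/3)/x < ϵ.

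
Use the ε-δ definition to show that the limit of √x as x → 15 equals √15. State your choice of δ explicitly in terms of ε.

δ = min(15, √15·ε)

Let ε > 0. We want δ > 0 such that 0 < |x − 15| < δ implies |√x − √15| < ε.
Rationalise: √x − √15 = (x − 15)/(√x + √15), so |√x − √15| = |x − 15|/(√x + √15).
Restrict δ ≤ 15 so that |x − 15| < 15 forces x > 0, and then √x + √15 > √15.
Hence |√x − √15| < |x − 15|/√15, which is < ε once |x − 15| < √15·ε.
Take δ = min(15, √15·ε). If 0 < |x − 15| < δ then x > 0 and |√x − √15| < |x − 15|/√15 < ε.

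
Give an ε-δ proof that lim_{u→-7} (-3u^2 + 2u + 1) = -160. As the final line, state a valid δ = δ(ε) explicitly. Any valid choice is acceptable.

δ = min(2, ε/50)

Let ε > 0. We want δ > 0 such that 0 < |u + 7| < δ implies |(-3u^2 + 2u + 1) + 160| < ε.
(-3u^2 + 2u + 1) + 160 = -3u^2 + 2u + 161 = (u + 7)(-3u + 23).
So |(-3u^2 + 2u + 1) + 160| = |u + 7|·|-3u + 23|.
Assume first that |u + 7| < 2, so |u| < 9. Then |-3u + 23| ≤ 3·9 + 23 = 50.
Hence |(-3u^2 + 2u + 1) + 160| ≤ 50|u + 7| < ε provided |u + 7| < ε/50.
Choosing δ = min(2, ε/50) ensures both conditions, hence |(-3u^2 + 2u + 1) + 160| < ε.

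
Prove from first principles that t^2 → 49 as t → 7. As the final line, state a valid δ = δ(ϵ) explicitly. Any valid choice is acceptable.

Suppose ϵ > 0. We seek δ > 0 with 0 < |t − 7| < δ ⇒ |t^2 − 49| < ϵ.
Factor: t^2 − 49 = (t − 7)(t + 7), so |t^2 − 49| = |t − 7|·|t + 7|.
Impose δ ≤ 2 so that |t| < 9; then |t + 7| ≤ 16.
Hence |t^2 − 49| ≤ 16|t − 7|, which is < ϵ once |t − 7| < ϵ/16.
Take δ = min(2, ϵ/16). If 0 < |t − 7| < δ then both bounds hold and |t^2 − 49| ≤ 16|t − 7| < 16·(ϵ/16) = ϵ.

δ = min(2, ϵ/16)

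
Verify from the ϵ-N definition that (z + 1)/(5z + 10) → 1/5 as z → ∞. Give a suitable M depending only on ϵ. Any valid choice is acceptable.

M = (1/5)/ϵ

Let ϵ > 0. We seek M > 0 such that z > M implies |(z + 1)/(5z + 10) − (1/5)| < ϵ.
(z + 1)/(5z + 10) − (1/5) = (5(z + 1) − (5z + 10)) / (5(5z + 10)) = -5/(5(5z + 10)).
For z > 0 we have 5z + 10 > 5z, so |(z + 1)/(5z + 10) − (1/5)| = 5/(5(5z + 10)) < 5/(5·5z) = (1/5)/z.
Thus |(z + 1)/(5z + 10) − (1/5)| < ϵ whenever z > (1/5)/ϵ.
Take M = (1/5)/ϵ. If z > M then |(z + 1)/(5z + 10) − (1/5)| < (1/5)/z < ϵ.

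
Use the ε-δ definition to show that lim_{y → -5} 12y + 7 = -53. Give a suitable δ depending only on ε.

δ = ε/12

Let ε > 0. We need δ > 0 so that 0 < |y + 5| < δ implies |(12y + 7) + 53| < ε.
Since (12y + 7) + 53 = 12(y + 5), we have |(12y + 7) + 53| = 12|y + 5|.
So 12|y + 5| < ε exactly when |y + 5| < ε/12.
Take δ = ε/12. If 0 < |y + 5| < δ then |(12y + 7) + 53| = 12|y + 5| < 12·(ε/12) = ε.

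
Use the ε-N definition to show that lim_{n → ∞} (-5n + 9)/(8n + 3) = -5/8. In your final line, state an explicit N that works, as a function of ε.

N = (87/64)/ε

Suppose ε > 0. For n ≥ 1, |(-5n + 9)/(8n + 3) + 5/8| = |87|/(8(8n + 3)) = 87/(8(8n + 3)).
Since 8n + 3 ≥ 8n for n ≥ 1, this is ≤ 87/(8·8n) = (87/64)/n.
So |(-5n + 9)/(8n + 3) + 5/8| < ε whenever n > (87/64)/ε.
Take N = (87/64)/ε. If n > N then |(-5n + 9)/(8n + 3) + 5/8| ≤ (87/64)/n < ε.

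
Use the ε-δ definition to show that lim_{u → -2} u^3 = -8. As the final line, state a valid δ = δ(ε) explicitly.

Let ε > 0. We seek δ > 0 with 0 < |u + 2| < δ ⇒ |u^3 + 8| < ε.
Factor: u^3 + 8 = (u + 2)(u^2 - 2u + 4), so |u^3 + 8| = |u + 2|·|u^2 - 2u + 4|.
Impose δ ≤ 1 so that |u| < 3; then |u^2 - 2u + 4| ≤ 19.
Hence |u^3 + 8| ≤ 19|u + 2|, which is < ε once |u + 2| < ε/19.
Take δ = min(1, ε/19). If 0 < |u + 2| < δ then both bounds hold and |u^3 + 8| ≤ 19|u + 2| < 19·(ε/19) = ε.

δ = min(1, ε/19)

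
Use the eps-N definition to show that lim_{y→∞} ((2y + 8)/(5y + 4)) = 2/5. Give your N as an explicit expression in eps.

Let eps > 0. We seek N > 0 such that y > N implies |(2y + 8)/(5y + 4) − (2/5)| < eps.
(2y + 8)/(5y + 4) − (2/5) = (5(2y + 8) − 2(5y + 4)) / (5(5y + 4)) = 32/(5(5y + 4)).
For y > 0 we have 5y + 4 > 5y, so |(2y + 8)/(5y + 4) − (2/5)| = 32/(5(5y + 4)) < 32/(5·5y) = (32/25)/y.
Thus |(2y + 8)/(5y + 4) − (2/5)| < eps whenever y > (32/25)/eps.
Take N = (32/25)/eps. If y > N then |(2y + 8)/(5y + 4) − (2/5)| < (32/25)/y < eps.

N = (32/25)/eps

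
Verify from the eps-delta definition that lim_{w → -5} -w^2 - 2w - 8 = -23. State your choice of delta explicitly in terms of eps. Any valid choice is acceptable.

delta = min(1, eps/9)

Let eps > 0. We want delta > 0 such that 0 < |w + 5| < delta implies |(-w^2 - 2w - 8) + 23| < eps.
(-w^2 - 2w - 8) + 23 = -w^2 - 2w + 15 = (w + 5)(-w + 3).
So |(-w^2 - 2w - 8) + 23| = |w + 5|·|-w + 3|.
Require delta ≤ 1. Then |w + 5| < 1 gives |w| < 6, and by the triangle inequality |-w + 3| ≤ 6 + 3 = 9.
Hence |(-w^2 - 2w - 8) + 23| ≤ 9|w + 5| < eps provided |w + 5| < eps/9.
Take delta = min(1, eps/9). Then 0 < |w + 5| < delta gives both |w + 5| < 1 and |w + 5| < eps/9, so |(-w^2 - 2w - 8) + 23| < eps.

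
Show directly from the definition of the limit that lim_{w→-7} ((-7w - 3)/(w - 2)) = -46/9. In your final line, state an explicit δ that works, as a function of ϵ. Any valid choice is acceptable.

Let ϵ > 0 be given. We want δ > 0 with 0 < |w + 7| < δ ⇒ |(-7w - 3)/(w - 2) + 46/9| < ϵ.
Combining over a common denominator, (-7w - 3)/(w - 2) + 46/9 = [(-7w - 3)·(-9) − 46·(w - 2)] / [(-9)·(w - 2)] = 17(w + 7) / ((-9)(w - 2)).
So |(-7w - 3)/(w - 2) + 46/9| = 17|w + 7| / (9·|w − 2|).
Require δ ≤ 9/2, so |w − 2| ≥ |-9| − |w + 7| > 9 − 9/2 = 9/2.
Hence |(-7w - 3)/(w - 2) + 46/9| < 17|w + 7|/(9·(9/2)) = (34/81)|w + 7|, which is < ϵ once |w + 7| < (81/34)ϵ.
Take δ = min(9/2, (81/34)ϵ). Then 0 < |w + 7| < δ forces both bounds, so |(-7w - 3)/(w - 2) + 46/9| < ϵ.

δ = min(9/2, (81/34)ϵ)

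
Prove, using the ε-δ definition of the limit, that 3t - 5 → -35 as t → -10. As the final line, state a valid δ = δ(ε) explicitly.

Let ε > 0 be given. We need δ > 0 so that 0 < |t + 10| < δ implies |(3t - 5) + 35| < ε.
Since (3t - 5) + 35 = 3(t + 10), we have |(3t - 5) + 35| = 3|t + 10|.
So 3|t + 10| < ε exactly when |t + 10| < ε/3.
Take δ = ε/3. If 0 < |t + 10| < δ then |(3t - 5) + 35| = 3|t + 10| < 3·(ε/3) = ε.

δ = ε/3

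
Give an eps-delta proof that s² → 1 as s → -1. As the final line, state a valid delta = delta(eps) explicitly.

delta = min(1, eps/3)

Fix eps > 0. We seek delta > 0 with 0 < |s + 1| < delta ⇒ |s² − 1| < eps.
Factor: s² − 1 = (s + 1)(s - 1), so |s² − 1| = |s + 1|·|s - 1|.
Restrict delta ≤ 1. Then |s + 1| < 1 gives |s| < 2, so by the triangle inequality |s - 1| ≤ 2 + 1 = 3.
Hence |s² − 1| ≤ 3|s + 1|, which is < eps once |s + 1| < eps/3.
Take delta = min(1, eps/3). If 0 < |s + 1| < delta then both bounds hold and |s² − 1| ≤ 3|s + 1| < 3·(eps/3) = eps.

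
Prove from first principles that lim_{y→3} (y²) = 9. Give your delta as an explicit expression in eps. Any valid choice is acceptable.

delta = min(1, eps/7)

Fix eps > 0. We seek delta > 0 with 0 < |y − 3| < delta ⇒ |y² − 9| < eps.
Factor: y² − 9 = (y − 3)(y + 3), so |y² − 9| = |y − 3|·|y + 3|.
Impose delta ≤ 1 so that |y| < 4; then |y + 3| ≤ 7.
Hence |y² − 9| ≤ 7|y − 3|, which is < eps once |y − 3| < eps/7.
Take delta = min(1, eps/7). If 0 < |y − 3| < delta then both bounds hold and |y² − 9| ≤ 7|y − 3| < 7·(eps/7) = eps.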